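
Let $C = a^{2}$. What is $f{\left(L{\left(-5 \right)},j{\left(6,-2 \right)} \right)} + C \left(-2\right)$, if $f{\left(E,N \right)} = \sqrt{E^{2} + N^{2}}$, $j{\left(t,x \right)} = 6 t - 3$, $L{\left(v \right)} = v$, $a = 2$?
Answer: $-8 + \sqrt{1114} \approx 25.377$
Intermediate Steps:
$j{\left(t,x \right)} = -3 + 6 t$
$C = 4$ ($C = 2^{2} = 4$)
$f{\left(L{\left(-5 \right)},j{\left(6,-2 \right)} \right)} + C \left(-2\right) = \sqrt{\left(-5\right)^{2} + \left(-3 + 6 \cdot 6\right)^{2}} + 4 \left(-2\right) = \sqrt{25 + \left(-3 + 36\right)^{2}} - 8 = \sqrt{25 + 33^{2}} - 8 = \sqrt{25 + 1089} - 8 = \sqrt{1114} - 8 = -8 + \sqrt{1114}$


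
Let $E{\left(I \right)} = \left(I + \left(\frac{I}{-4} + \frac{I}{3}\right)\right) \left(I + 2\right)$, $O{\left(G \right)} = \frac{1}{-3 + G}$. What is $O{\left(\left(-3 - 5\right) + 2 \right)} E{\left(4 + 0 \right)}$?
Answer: $- \frac{26}{9} \approx -2.8889$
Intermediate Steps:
$E{\left(I \right)} = \frac{13 I \left(2 + I\right)}{12}$ ($E{\left(I \right)} = \left(I + \left(I \left(- \frac{1}{4}\right) + I \frac{1}{3}\right)\right) \left(2 + I\right) = \left(I + \left(- \frac{I}{4} + \frac{I}{3}\right)\right) \left(2 + I\right) = \left(I + \frac{I}{12}\right) \left(2 + I\right) = \frac{13 I}{12} \left(2 + I\right) = \frac{13 I \left(2 + I\right)}{12}$)
$O{\left(\left(-3 - 5\right) + 2 \right)} E{\left(4 + 0 \right)} = \frac{\frac{13}{12} \left(4 + 0\right) \left(2 + \left(4 + 0\right)\right)}{-3 + \left(\left(-3 - 5\right) + 2\right)} = \frac{\frac{13}{12} \cdot 4 \left(2 + 4\right)}{-3 + \left(-8 + 2\right)} = \frac{\frac{13}{12} \cdot 4 \cdot 6}{-3 - 6} = \frac{1}{-9} \cdot 26 = \left(- \frac{1}{9}\right) 26 = - \frac{26}{9}$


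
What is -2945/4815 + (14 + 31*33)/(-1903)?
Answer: -2119498/1832589 ≈ -1.1566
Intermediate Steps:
-2945/4815 + (14 + 31*33)/(-1903) = -2945*1/4815 + (14 + 1023)*(-1/1903) = -589/963 + 1037*(-1/1903) = -589/963 - 1037/1903 = -2119498/1832589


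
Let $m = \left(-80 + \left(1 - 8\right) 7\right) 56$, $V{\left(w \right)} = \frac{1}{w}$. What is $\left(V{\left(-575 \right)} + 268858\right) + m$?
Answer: $\frac{150439549}{575} \approx 2.6163 \cdot 10^{5}$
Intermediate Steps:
$m = -7224$ ($m = \left(-80 - 49\right) 56 = \left(-129\right) 56 = -7224$)
$\left(V{\left(-575 \right)} + 268858\right) + m = \left(\frac{1}{-575} + 268858\right) - 7224 = \left(- \frac{1}{575} + 268858\right) - 7224 = \frac{154593349}{575} - 7224 = \frac{150439549}{575}$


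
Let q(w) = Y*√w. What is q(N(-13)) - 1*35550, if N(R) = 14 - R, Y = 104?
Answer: -35550 + 312*√3 ≈ -35010.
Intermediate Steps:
q(w) = 104*√w
q(N(-13)) - 1*35550 = 104*√(14 - 1*(-13)) - 1*35550 = 104*√(14 + 13) - 35550 = 104*√27 - 35550 = 104*(3*√3) - 35550 = 312*√3 - 35550 = -35550 + 312*√3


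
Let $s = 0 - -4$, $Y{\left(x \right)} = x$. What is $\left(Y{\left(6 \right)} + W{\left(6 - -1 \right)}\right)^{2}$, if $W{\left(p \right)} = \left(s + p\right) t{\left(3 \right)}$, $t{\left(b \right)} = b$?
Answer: $1521$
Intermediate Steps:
$s = 4$ ($s = 0 + 4 = 4$)
$W{\left(p \right)} = 12 + 3 p$ ($W{\left(p \right)} = \left(4 + p\right) 3 = 12 + 3 p$)
$\left(Y{\left(6 \right)} + W{\left(6 - -1 \right)}\right)^{2} = \left(6 + \left(12 + 3 \left(6 - -1\right)\right)\right)^{2} = \left(6 + \left(12 + 3 \left(6 + 1\right)\right)\right)^{2} = \left(6 + \left(12 + 3 \cdot 7\right)\right)^{2} = \left(6 + \left(12 + 21\right)\right)^{2} = \left(6 + 33\right)^{2} = 39^{2} = 1521$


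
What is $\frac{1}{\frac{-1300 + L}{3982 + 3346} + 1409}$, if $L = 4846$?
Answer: $\frac{3664}{5164349} \approx 0.00070948$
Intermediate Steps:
$\frac{1}{\frac{-1300 + L}{3982 + 3346} + 1409} = \frac{1}{\frac{-1300 + 4846}{3982 + 3346} + 1409} = \frac{1}{\frac{3546}{7328} + 1409} = \frac{1}{3546 \cdot \frac{1}{7328} + 1409} = \frac{1}{\frac{1773}{3664} + 1409} = \frac{1}{\frac{5164349}{3664}} = \frac{3664}{5164349}$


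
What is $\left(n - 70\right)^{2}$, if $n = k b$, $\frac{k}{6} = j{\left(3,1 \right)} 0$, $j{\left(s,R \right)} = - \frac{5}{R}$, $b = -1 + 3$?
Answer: $4900$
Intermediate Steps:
$b = 2$
$k = 0$ ($k = 6 - \frac{5}{1} \cdot 0 = 6 \left(-5\right) 1 \cdot 0 = 6 \left(\left(-5\right) 0\right) = 6 \cdot 0 = 0$)
$n = 0$ ($n = 0 \cdot 2 = 0$)
$\left(n - 70\right)^{2} = \left(0 - 70\right)^{2} = \left(-70\right)^{2} = 4900$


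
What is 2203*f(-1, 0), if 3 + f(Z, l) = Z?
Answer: -8812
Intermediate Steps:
f(Z, l) = -3 + Z
2203*f(-1, 0) = 2203*(-3 - 1) = 2203*(-4) = -8812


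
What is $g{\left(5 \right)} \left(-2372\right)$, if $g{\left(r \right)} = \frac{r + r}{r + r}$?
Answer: $-2372$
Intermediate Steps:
$g{\left(r \right)} = 1$ ($g{\left(r \right)} = \frac{2 r}{2 r} = 2 r \frac{1}{2 r} = 1$)
$g{\left(5 \right)} \left(-2372\right) = 1 \left(-2372\right) = -2372$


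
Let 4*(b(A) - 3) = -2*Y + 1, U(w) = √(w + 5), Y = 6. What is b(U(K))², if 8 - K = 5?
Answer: 1/16 ≈ 0.062500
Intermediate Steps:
K = 3 (K = 8 - 1*5 = 8 - 5 = 3)
U(w) = √(5 + w)
b(A) = ¼ (b(A) = 3 + (-2*6 + 1)/4 = 3 + (-12 + 1)/4 = 3 + (¼)*(-11) = 3 - 11/4 = ¼)
b(U(K))² = (¼)² = 1/16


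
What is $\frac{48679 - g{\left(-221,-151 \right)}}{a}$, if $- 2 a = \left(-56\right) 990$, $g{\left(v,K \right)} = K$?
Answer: $\frac{4883}{2772} \approx 1.7615$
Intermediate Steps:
$a = 27720$ ($a = - \frac{\left(-56\right) 990}{2} = \left(- \frac{1}{2}\right) \left(-55440\right) = 27720$)
$\frac{48679 - g{\left(-221,-151 \right)}}{a} = \frac{48679 - -151}{27720} = \left(48679 + 151\right) \frac{1}{27720} = 48830 \cdot \frac{1}{27720} = \frac{4883}{2772}$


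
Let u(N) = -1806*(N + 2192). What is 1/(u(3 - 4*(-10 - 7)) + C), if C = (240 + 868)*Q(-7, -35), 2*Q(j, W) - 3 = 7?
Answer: -1/4081438 ≈ -2.4501e-7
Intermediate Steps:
Q(j, W) = 5 (Q(j, W) = 3/2 + (½)*7 = 3/2 + 7/2 = 5)
u(N) = -3958752 - 1806*N (u(N) = -1806*(2192 + N) = -3958752 - 1806*N)
C = 5540 (C = (240 + 868)*5 = 1108*5 = 5540)
1/(u(3 - 4*(-10 - 7)) + C) = 1/((-3958752 - 1806*(3 - 4*(-10 - 7))) + 5540) = 1/((-3958752 - 1806*(3 - 4*(-17))) + 5540) = 1/((-3958752 - 1806*(3 + 68)) + 5540) = 1/((-3958752 - 1806*71) + 5540) = 1/((-3958752 - 128226) + 5540) = 1/(-4086978 + 5540) = 1/(-4081438) = -1/4081438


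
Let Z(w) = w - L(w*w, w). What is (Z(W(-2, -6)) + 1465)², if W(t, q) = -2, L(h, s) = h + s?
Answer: 2134521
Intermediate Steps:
Z(w) = -w² (Z(w) = w - (w*w + w) = w - (w² + w) = w - (w + w²) = w + (-w - w²) = -w²)
(Z(W(-2, -6)) + 1465)² = (-1*(-2)² + 1465)² = (-1*4 + 1465)² = (-4 + 1465)² = 1461² = 2134521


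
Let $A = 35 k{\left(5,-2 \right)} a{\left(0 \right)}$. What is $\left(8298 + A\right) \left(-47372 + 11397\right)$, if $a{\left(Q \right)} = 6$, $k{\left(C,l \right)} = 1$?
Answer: $-306075300$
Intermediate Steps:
$A = 210$ ($A = 35 \cdot 1 \cdot 6 = 35 \cdot 6 = 210$)
$\left(8298 + A\right) \left(-47372 + 11397\right) = \left(8298 + 210\right) \left(-47372 + 11397\right) = 8508 \left(-35975\right) = -306075300$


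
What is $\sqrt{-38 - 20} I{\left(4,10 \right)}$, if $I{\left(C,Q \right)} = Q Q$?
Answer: $100 i \sqrt{58} \approx 761.58 i$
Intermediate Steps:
$I{\left(C,Q \right)} = Q^{2}$
$\sqrt{-38 - 20} I{\left(4,10 \right)} = \sqrt{-38 - 20} \cdot 10^{2} = \sqrt{-58} \cdot 100 = i \sqrt{58} \cdot 100 = 100 i \sqrt{58}$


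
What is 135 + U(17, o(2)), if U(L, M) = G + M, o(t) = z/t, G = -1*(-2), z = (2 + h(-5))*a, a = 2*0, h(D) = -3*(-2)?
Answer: 137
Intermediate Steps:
h(D) = 6
a = 0
z = 0 (z = (2 + 6)*0 = 8*0 = 0)
G = 2
o(t) = 0 (o(t) = 0/t = 0)
U(L, M) = 2 + M
135 + U(17, o(2)) = 135 + (2 + 0) = 135 + 2 = 137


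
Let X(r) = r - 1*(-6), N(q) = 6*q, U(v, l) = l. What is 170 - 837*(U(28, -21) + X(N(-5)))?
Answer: 37835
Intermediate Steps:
X(r) = 6 + r (X(r) = r + 6 = 6 + r)
170 - 837*(U(28, -21) + X(N(-5))) = 170 - 837*(-21 + (6 + 6*(-5))) = 170 - 837*(-21 + (6 - 30)) = 170 - 837*(-21 - 24) = 170 - 837*(-45) = 170 + 37665 = 37835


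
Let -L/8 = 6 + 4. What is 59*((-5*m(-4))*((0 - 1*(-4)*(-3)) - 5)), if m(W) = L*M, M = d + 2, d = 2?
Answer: -1604800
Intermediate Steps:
L = -80 (L = -8*(6 + 4) = -8*10 = -80)
M = 4 (M = 2 + 2 = 4)
m(W) = -320 (m(W) = -80*4 = -320)
59*((-5*m(-4))*((0 - 1*(-4)*(-3)) - 5)) = 59*((-5*(-320))*((0 - 1*(-4)*(-3)) - 5)) = 59*(1600*((0 + 4*(-3)) - 5)) = 59*(1600*((0 - 12) - 5)) = 59*(1600*(-12 - 5)) = 59*(1600*(-17)) = 59*(-27200) = -1604800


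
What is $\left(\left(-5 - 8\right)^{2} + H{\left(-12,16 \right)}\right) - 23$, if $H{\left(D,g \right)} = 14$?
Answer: $160$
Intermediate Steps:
$\left(\left(-5 - 8\right)^{2} + H{\left(-12,16 \right)}\right) - 23 = \left(\left(-5 - 8\right)^{2} + 14\right) - 23 = \left(\left(-13\right)^{2} + 14\right) - 23 = \left(169 + 14\right) - 23 = 183 - 23 = 160$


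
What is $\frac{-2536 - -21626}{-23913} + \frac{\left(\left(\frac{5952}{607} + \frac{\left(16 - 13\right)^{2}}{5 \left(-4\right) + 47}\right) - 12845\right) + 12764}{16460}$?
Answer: $- \frac{95880475849}{119460021930} \approx -0.80262$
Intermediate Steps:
$\frac{-2536 - -21626}{-23913} + \frac{\left(\left(\frac{5952}{607} + \frac{\left(16 - 13\right)^{2}}{5 \left(-4\right) + 47}\right) - 12845\right) + 12764}{16460} = \left(-2536 + 21626\right) \left(- \frac{1}{23913}\right) + \left(\left(\left(5952 \cdot \frac{1}{607} + \frac{3^{2}}{-20 + 47}\right) - 12845\right) + 12764\right) \frac{1}{16460} = 19090 \left(- \frac{1}{23913}\right) + \left(\left(\left(\frac{5952}{607} + \frac{9}{27}\right) - 12845\right) + 12764\right) \frac{1}{16460} = - \frac{19090}{23913} + \left(\left(\left(\frac{5952}{607} + 9 \cdot \frac{1}{27}\right) - 12845\right) + 12764\right) \frac{1}{16460} = - \frac{19090}{23913} + \left(\left(\left(\frac{5952}{607} + \frac{1}{3}\right) - 12845\right) + 12764\right) \frac{1}{16460} = - \frac{19090}{23913} + \left(\left(\frac{18463}{1821} - 12845\right) + 12764\right) \frac{1}{16460} = - \frac{19090}{23913} + \left(- \frac{23372282}{1821} + 12764\right) \frac{1}{16460} = - \frac{19090}{23913} - \frac{64519}{14986830} = - \frac{95880475849}{119460021930}$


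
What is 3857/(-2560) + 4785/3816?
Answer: -102863/407040 ≈ -0.25271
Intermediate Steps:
3857/(-2560) + 4785/3816 = 3857*(-1/2560) + 4785*(1/3816) = -3857/2560 + 1595/1272 = -102863/407040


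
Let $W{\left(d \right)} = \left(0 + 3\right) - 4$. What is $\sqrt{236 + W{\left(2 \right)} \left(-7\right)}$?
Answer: $9 \sqrt{3} \approx 15.588$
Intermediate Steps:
$W{\left(d \right)} = -1$ ($W{\left(d \right)} = 3 - 4 = -1$)
$\sqrt{236 + W{\left(2 \right)} \left(-7\right)} = \sqrt{236 - -7} = \sqrt{236 + 7} = \sqrt{243} = 9 \sqrt{3}$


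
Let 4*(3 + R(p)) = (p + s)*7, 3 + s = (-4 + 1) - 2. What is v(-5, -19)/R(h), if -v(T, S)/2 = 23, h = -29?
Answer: 184/271 ≈ 0.67897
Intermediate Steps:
s = -8 (s = -3 + ((-4 + 1) - 2) = -3 + (-3 - 2) = -3 - 5 = -8)
v(T, S) = -46 (v(T, S) = -2*23 = -46)
R(p) = -17 + 7*p/4 (R(p) = -3 + ((p - 8)*7)/4 = -3 + ((-8 + p)*7)/4 = -3 + (-56 + 7*p)/4 = -3 + (-14 + 7*p/4) = -17 + 7*p/4)
v(-5, -19)/R(h) = -46/(-17 + (7/4)*(-29)) = -46/(-17 - 203/4) = -46/(-271/4) = -46*(-4/271) = 184/271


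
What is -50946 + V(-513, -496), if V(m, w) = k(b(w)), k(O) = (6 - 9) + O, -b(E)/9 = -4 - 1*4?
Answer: -50877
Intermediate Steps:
b(E) = 72 (b(E) = -9*(-4 - 1*4) = -9*(-4 - 4) = -9*(-8) = 72)
k(O) = -3 + O
V(m, w) = 69 (V(m, w) = -3 + 72 = 69)
-50946 + V(-513, -496) = -50946 + 69 = -50877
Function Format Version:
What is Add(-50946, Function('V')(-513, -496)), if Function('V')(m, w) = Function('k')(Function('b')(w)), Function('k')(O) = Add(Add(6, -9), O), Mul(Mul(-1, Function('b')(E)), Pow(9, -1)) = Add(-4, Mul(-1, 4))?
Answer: -50877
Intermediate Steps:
Function('b')(E) = 72 (Function('b')(E) = Mul(-9, Add(-4, Mul(-1, 4))) = Mul(-9, Add(-4, -4)) = Mul(-9, -8) = 72)
Function('k')(O) = Add(-3, O)
Function('V')(m, w) = 69 (Function('V')(m, w) = Add(-3, 72) = 69)
Add(-50946, Function('V')(-513, -496)) = Add(-50946, 69) = -50877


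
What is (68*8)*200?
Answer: 108800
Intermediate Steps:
(68*8)*200 = 544*200 = 108800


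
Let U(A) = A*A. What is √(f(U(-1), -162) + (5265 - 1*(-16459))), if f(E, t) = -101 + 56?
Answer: √21679 ≈ 147.24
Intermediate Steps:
U(A) = A²
f(E, t) = -45
√(f(U(-1), -162) + (5265 - 1*(-16459))) = √(-45 + (5265 - 1*(-16459))) = √(-45 + (5265 + 16459)) = √(-45 + 21724) = √21679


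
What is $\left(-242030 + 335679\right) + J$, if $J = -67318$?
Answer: $26331$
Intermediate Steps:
$\left(-242030 + 335679\right) + J = \left(-242030 + 335679\right) - 67318 = 93649 - 67318 = 26331$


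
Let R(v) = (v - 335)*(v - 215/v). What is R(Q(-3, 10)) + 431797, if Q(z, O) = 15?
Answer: 1294751/3 ≈ 4.3158e+5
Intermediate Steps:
R(v) = (-335 + v)*(v - 215/v)
R(Q(-3, 10)) + 431797 = (-215 + 15² - 335*15 + 72025/15) + 431797 = (-215 + 225 - 5025 + 72025*(1/15)) + 431797 = (-215 + 225 - 5025 + 14405/3) + 431797 = -640/3 + 431797 = 1294751/3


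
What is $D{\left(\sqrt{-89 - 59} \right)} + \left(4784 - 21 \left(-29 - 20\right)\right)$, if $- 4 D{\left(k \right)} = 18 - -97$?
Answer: $\frac{23137}{4} \approx 5784.3$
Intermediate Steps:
$D{\left(k \right)} = - \frac{115}{4}$ ($D{\left(k \right)} = - \frac{18 - -97}{4} = - \frac{18 + 97}{4} = \left(- \frac{1}{4}\right) 115 = - \frac{115}{4}$)
$D{\left(\sqrt{-89 - 59} \right)} + \left(4784 - 21 \left(-29 - 20\right)\right) = - \frac{115}{4} + \left(4784 - 21 \left(-29 - 20\right)\right) = - \frac{115}{4} + \left(4784 - -1029\right) = - \frac{115}{4} + \left(4784 + 1029\right) = - \frac{115}{4} + 5813 = \frac{23137}{4}$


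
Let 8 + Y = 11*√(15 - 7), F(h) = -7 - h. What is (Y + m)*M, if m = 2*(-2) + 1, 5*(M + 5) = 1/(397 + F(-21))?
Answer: 113014/2055 - 226028*√2/2055 ≈ -100.55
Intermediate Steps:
M = -10274/2055 (M = -5 + 1/(5*(397 + (-7 - 1*(-21)))) = -5 + 1/(5*(397 + (-7 + 21))) = -5 + 1/(5*(397 + 14)) = -5 + (⅕)/411 = -5 + (⅕)*(1/411) = -5 + 1/2055 = -10274/2055 ≈ -4.9995)
Y = -8 + 22*√2 (Y = -8 + 11*√(15 - 7) = -8 + 11*√8 = -8 + 11*(2*√2) = -8 + 22*√2 ≈ 23.113)
m = -3 (m = -4 + 1 = -3)
(Y + m)*M = ((-8 + 22*√2) - 3)*(-10274/2055) = (-11 + 22*√2)*(-10274/2055) = 113014/2055 - 226028*√2/2055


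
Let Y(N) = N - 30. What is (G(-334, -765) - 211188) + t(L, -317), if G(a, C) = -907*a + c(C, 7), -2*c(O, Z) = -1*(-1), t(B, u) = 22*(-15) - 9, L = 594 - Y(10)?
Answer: 182821/2 ≈ 91411.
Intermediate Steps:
Y(N) = -30 + N
L = 614 (L = 594 - (-30 + 10) = 594 - 1*(-20) = 594 + 20 = 614)
t(B, u) = -339 (t(B, u) = -330 - 9 = -339)
c(O, Z) = -½ (c(O, Z) = -(-1)*(-1)/2 = -½*1 = -½)
G(a, C) = -½ - 907*a (G(a, C) = -907*a - ½ = -½ - 907*a)
(G(-334, -765) - 211188) + t(L, -317) = ((-½ - 907*(-334)) - 211188) - 339 = ((-½ + 302938) - 211188) - 339 = (605875/2 - 211188) - 339 = 183499/2 - 339 = 182821/2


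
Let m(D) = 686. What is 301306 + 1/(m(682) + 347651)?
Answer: 104956028123/348337 ≈ 3.0131e+5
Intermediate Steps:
301306 + 1/(m(682) + 347651) = 301306 + 1/(686 + 347651) = 301306 + 1/348337 = 104956028123/348337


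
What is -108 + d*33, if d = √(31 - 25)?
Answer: -108 + 33*√6 ≈ -27.167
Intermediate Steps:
d = √6 ≈ 2.4495
-108 + d*33 = -108 + √6*33 = -108 + 33*√6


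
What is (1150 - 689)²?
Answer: 212521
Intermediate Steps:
(1150 - 689)² = 461² = 212521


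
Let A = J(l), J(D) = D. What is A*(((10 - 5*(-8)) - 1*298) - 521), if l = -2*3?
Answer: 4614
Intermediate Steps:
l = -6
A = -6
A*(((10 - 5*(-8)) - 1*298) - 521) = -6*(((10 - 5*(-8)) - 1*298) - 521) = -6*(((10 + 40) - 298) - 521) = -6*((50 - 298) - 521) = -6*(-248 - 521) = -6*(-769) = 4614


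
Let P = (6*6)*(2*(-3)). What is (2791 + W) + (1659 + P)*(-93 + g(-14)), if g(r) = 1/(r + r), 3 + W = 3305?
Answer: -3588411/28 ≈ -1.2816e+5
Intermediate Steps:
P = -216 (P = 36*(-6) = -216)
W = 3302 (W = -3 + 3305 = 3302)
g(r) = 1/(2*r)
(2791 + W) + (1659 + P)*(-93 + g(-14)) = (2791 + 3302) + (1659 - 216)*(-93 + (½)/(-14)) = 6093 + 1443*(-93 + (½)*(-1/14)) = 6093 + 1443*(-93 - 1/28) = 6093 + 1443*(-2605/28) = 6093 - 3759015/28 = -3588411/28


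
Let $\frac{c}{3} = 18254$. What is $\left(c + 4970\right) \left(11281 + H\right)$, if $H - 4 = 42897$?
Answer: $3236399224$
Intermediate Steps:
$c = 54762$ ($c = 3 \cdot 18254 = 54762$)
$H = 42901$ ($H = 4 + 42897 = 42901$)
$\left(c + 4970\right) \left(11281 + H\right) = \left(54762 + 4970\right) \left(11281 + 42901\right) = 59732 \cdot 54182 = 3236399224$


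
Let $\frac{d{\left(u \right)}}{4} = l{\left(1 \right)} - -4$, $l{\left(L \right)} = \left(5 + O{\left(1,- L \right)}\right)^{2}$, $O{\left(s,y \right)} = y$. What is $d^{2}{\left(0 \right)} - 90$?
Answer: $6310$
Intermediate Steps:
$l{\left(L \right)} = \left(5 - L\right)^{2}$
$d{\left(u \right)} = 80$ ($d{\left(u \right)} = 4 \left(\left(-5 + 1\right)^{2} - -4\right) = 4 \left(\left(-4\right)^{2} + 4\right) = 4 \left(16 + 4\right) = 4 \cdot 20 = 80$)
$d^{2}{\left(0 \right)} - 90 = 80^{2} - 90 = 6400 - 90 = 6310$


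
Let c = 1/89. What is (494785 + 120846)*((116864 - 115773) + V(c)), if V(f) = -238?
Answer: 525133243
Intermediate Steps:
c = 1/89 ≈ 0.011236
(494785 + 120846)*((116864 - 115773) + V(c)) = (494785 + 120846)*((116864 - 115773) - 238) = 615631*(1091 - 238) = 615631*853 = 525133243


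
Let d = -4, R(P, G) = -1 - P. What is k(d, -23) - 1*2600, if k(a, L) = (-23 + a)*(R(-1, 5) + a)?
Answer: -2492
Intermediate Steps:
k(a, L) = a*(-23 + a) (k(a, L) = (-23 + a)*((-1 - 1*(-1)) + a) = (-23 + a)*((-1 + 1) + a) = (-23 + a)*(0 + a) = (-23 + a)*a = a*(-23 + a))
k(d, -23) - 1*2600 = -4*(-23 - 4) - 1*2600 = -4*(-27) - 2600 = 108 - 2600 = -2492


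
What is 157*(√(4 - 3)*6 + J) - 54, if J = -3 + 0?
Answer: 417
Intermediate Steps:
J = -3
157*(√(4 - 3)*6 + J) - 54 = 157*(√(4 - 3)*6 - 3) - 54 = 157*(√1*6 - 3) - 54 = 157*(1*6 - 3) - 54 = 157*(6 - 3) - 54 = 157*3 - 54 = 471 - 54 = 417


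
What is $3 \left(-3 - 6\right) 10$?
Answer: $-270$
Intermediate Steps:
$3 \left(-3 - 6\right) 10 = 3 \left(-9\right) 10 = \left(-27\right) 10 = -270$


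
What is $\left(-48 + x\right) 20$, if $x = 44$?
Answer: $-80$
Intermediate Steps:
$\left(-48 + x\right) 20 = \left(-48 + 44\right) 20 = \left(-4\right) 20 = -80$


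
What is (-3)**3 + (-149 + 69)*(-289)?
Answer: 23093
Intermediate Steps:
(-3)**3 + (-149 + 69)*(-289) = -27 - 80*(-289) = -27 + 23120 = 23093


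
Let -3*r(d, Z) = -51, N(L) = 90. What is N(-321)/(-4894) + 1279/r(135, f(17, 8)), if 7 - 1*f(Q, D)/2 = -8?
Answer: 3128948/41599 ≈ 75.217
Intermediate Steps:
f(Q, D) = 30 (f(Q, D) = 14 - 2*(-8) = 14 + 16 = 30)
r(d, Z) = 17 (r(d, Z) = -⅓*(-51) = 17)
N(-321)/(-4894) + 1279/r(135, f(17, 8)) = 90/(-4894) + 1279/17 = 90*(-1/4894) + 1279*(1/17) = -45/2447 + 1279/17 = 3128948/41599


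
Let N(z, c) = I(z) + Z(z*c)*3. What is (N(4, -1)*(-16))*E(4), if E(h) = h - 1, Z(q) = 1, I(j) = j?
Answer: -336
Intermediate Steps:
N(z, c) = 3 + z (N(z, c) = z + 1*3 = z + 3 = 3 + z)
E(h) = -1 + h
(N(4, -1)*(-16))*E(4) = ((3 + 4)*(-16))*(-1 + 4) = (7*(-16))*3 = -112*3 = -336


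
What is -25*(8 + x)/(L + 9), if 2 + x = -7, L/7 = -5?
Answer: -25/26 ≈ -0.96154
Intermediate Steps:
L = -35 (L = 7*(-5) = -35)
x = -9 (x = -2 - 7 = -9)
-25*(8 + x)/(L + 9) = -25*(8 - 9)/(-35 + 9) = -(-25)/(-26) = -(-25)*(-1)/26 = -25*1/26 = -25/26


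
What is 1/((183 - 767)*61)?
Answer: -1/35624 ≈ -2.8071e-5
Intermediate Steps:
1/((183 - 767)*61) = (1/61)/(-584) = -1/584*1/61 = -1/35624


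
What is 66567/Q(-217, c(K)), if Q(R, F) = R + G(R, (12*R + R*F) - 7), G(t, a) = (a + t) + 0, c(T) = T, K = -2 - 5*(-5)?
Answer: -66567/8036 ≈ -8.2836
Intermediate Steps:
K = 23 (K = -2 + 25 = 23)
G(t, a) = a + t
Q(R, F) = -7 + 14*R + F*R (Q(R, F) = R + (((12*R + R*F) - 7) + R) = R + (((12*R + F*R) - 7) + R) = R + ((-7 + 12*R + F*R) + R) = R + (-7 + 13*R + F*R) = -7 + 14*R + F*R)
66567/Q(-217, c(K)) = 66567/(-7 + 14*(-217) + 23*(-217)) = 66567/(-7 - 3038 - 4991) = 66567/(-8036) = 66567*(-1/8036) = -66567/8036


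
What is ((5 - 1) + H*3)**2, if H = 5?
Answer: 361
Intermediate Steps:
((5 - 1) + H*3)**2 = ((5 - 1) + 5*3)**2 = (4 + 15)**2 = 19**2 = 361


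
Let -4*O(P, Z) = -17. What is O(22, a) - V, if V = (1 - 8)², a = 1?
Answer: -179/4 ≈ -44.750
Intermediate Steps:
O(P, Z) = 17/4 (O(P, Z) = -¼*(-17) = 17/4)
V = 49 (V = (-7)² = 49)
O(22, a) - V = 17/4 - 1*49 = 17/4 - 49 = -179/4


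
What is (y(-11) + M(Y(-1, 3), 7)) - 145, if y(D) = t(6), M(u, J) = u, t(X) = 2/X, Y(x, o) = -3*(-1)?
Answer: -425/3 ≈ -141.67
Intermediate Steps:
Y(x, o) = 3
y(D) = 1/3 (y(D) = 2/6 = 2*(1/6) = 1/3)
(y(-11) + M(Y(-1, 3), 7)) - 145 = (1/3 + 3) - 145 = 10/3 - 145 = -425/3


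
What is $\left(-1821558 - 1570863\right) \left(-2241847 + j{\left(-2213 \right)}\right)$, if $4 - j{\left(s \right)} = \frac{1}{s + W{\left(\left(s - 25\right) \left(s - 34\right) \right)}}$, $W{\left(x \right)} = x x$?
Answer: $\frac{192327438308632705321704870}{25288688631583} \approx 7.6053 \cdot 10^{12}$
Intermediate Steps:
$W{\left(x \right)} = x^{2}$
$j{\left(s \right)} = 4 - \frac{1}{s + \left(-34 + s\right)^{2} \left(-25 + s\right)^{2}}$ ($j{\left(s \right)} = 4 - \frac{1}{s + \left(\left(s - 25\right) \left(s - 34\right)\right)^{2}} = 4 - \frac{1}{s + \left(\left(-25 + s\right) \left(-34 + s\right)\right)^{2}} = 4 - \frac{1}{s + \left(\left(-34 + s\right) \left(-25 + s\right)\right)^{2}} = 4 - \frac{1}{s + \left(-34 + s\right)^{2} \left(-25 + s\right)^{2}}$)
$\left(-1821558 - 1570863\right) \left(-2241847 + j{\left(-2213 \right)}\right) = \left(-1821558 - 1570863\right) \left(-2241847 + \frac{-1 + 4 \left(-2213\right) + 4 \left(850 + \left(-2213\right)^{2} - -130567\right)^{2}}{-2213 + \left(850 + \left(-2213\right)^{2} - -130567\right)^{2}}\right) = - 3392421 \left(-2241847 + \frac{-1 - 8852 + 4 \left(850 + 4897369 + 130567\right)^{2}}{-2213 + \left(850 + 4897369 + 130567\right)^{2}}\right) = - 3392421 \left(-2241847 + \frac{-1 - 8852 + 4 \cdot 5028786^{2}}{-2213 + 5028786^{2}}\right) = - 3392421 \left(-2241847 + \frac{-1 - 8852 + 4 \cdot 25288688633796}{-2213 + 25288688633796}\right) = - 3392421 \left(-2241847 + \frac{-1 - 8852 + 101154754535184}{25288688631583}\right) = - 3392421 \left(-2241847 + \frac{1}{25288688631583} \cdot 101154754526331\right) = - 3392421 \left(-2241847 + \frac{101154754526331}{25288688631583}\right) = \left(-3392421\right) \left(- \frac{56693269587893927470}{25288688631583}\right) = \frac{192327438308632705321704870}{25288688631583}$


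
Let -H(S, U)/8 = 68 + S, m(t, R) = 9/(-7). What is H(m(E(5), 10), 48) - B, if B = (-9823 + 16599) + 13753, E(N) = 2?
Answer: -147439/7 ≈ -21063.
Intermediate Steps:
m(t, R) = -9/7 (m(t, R) = 9*(-⅐) = -9/7)
H(S, U) = -544 - 8*S (H(S, U) = -8*(68 + S) = -544 - 8*S)
B = 20529 (B = 6776 + 13753 = 20529)
H(m(E(5), 10), 48) - B = (-544 - 8*(-9/7)) - 1*20529 = (-544 + 72/7) - 20529 = -3736/7 - 20529 = -147439/7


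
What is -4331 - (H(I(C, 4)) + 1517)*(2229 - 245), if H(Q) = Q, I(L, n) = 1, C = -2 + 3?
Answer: -3016043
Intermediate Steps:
C = 1
-4331 - (H(I(C, 4)) + 1517)*(2229 - 245) = -4331 - (1 + 1517)*(2229 - 245) = -4331 - 1518*1984 = -4331 - 1*3011712 = -4331 - 3011712 = -3016043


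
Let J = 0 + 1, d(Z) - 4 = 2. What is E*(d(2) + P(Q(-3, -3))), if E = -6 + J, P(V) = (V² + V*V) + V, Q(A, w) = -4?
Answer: -170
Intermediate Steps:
d(Z) = 6 (d(Z) = 4 + 2 = 6)
J = 1
P(V) = V + 2*V² (P(V) = (V² + V²) + V = 2*V² + V = V + 2*V²)
E = -5 (E = -6 + 1 = -5)
E*(d(2) + P(Q(-3, -3))) = -5*(6 - 4*(1 + 2*(-4))) = -5*(6 - 4*(1 - 8)) = -5*(6 - 4*(-7)) = -5*(6 + 28) = -5*34 = -170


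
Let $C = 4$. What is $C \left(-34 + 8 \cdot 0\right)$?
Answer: $-136$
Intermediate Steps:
$C \left(-34 + 8 \cdot 0\right) = 4 \left(-34 + 8 \cdot 0\right) = 4 \left(-34 + 0\right) = 4 \left(-34\right) = -136$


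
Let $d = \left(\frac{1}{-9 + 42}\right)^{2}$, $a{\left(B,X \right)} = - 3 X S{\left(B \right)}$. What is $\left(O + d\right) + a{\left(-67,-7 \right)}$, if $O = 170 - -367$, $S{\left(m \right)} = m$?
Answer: $- \frac{947429}{1089} \approx -870.0$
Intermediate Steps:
$a{\left(B,X \right)} = - 3 B X$ ($a{\left(B,X \right)} = - 3 X B = - 3 B X$)
$O = 537$ ($O = 170 + 367 = 537$)
$d = \frac{1}{1089}$ ($d = \left(\frac{1}{33}\right)^{2} = \frac{1}{1089} \approx 0.00091827$)
$\left(O + d\right) + a{\left(-67,-7 \right)} = \left(537 + \frac{1}{1089}\right) - \left(-201\right) \left(-7\right) = \frac{584794}{1089} - 1407 = - \frac{947429}{1089}$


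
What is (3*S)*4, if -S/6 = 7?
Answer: -504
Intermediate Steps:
S = -42 (S = -6*7 = -42)
(3*S)*4 = (3*(-42))*4 = -126*4 = -504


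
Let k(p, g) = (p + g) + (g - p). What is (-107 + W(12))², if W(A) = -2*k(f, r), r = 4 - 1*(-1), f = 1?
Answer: 16129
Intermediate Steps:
r = 5 (r = 4 + 1 = 5)
k(p, g) = 2*g (k(p, g) = (g + p) + (g - p) = 2*g)
W(A) = -20 (W(A) = -4*5 = -2*10 = -20)
(-107 + W(12))² = (-107 - 20)² = (-127)² = 16129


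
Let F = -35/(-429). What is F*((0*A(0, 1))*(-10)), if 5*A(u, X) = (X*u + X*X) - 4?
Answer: 0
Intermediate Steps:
A(u, X) = -4/5 + X**2/5 + X*u/5 (A(u, X) = ((X*u + X*X) - 4)/5 = ((X*u + X**2) - 4)/5 = ((X**2 + X*u) - 4)/5 = (-4 + X**2 + X*u)/5 = -4/5 + X**2/5 + X*u/5)
F = 35/429 (F = -35*(-1/429) = 35/429 ≈ 0.081585)
F*((0*A(0, 1))*(-10)) = 35*((0*(-4/5 + (1/5)*1**2 + (1/5)*1*0))*(-10))/429 = 35*((0*(-4/5 + (1/5)*1 + 0))*(-10))/429 = 35*((0*(-4/5 + 1/5 + 0))*(-10))/429 = 35*((0*(-3/5))*(-10))/429 = 35*(0*(-10))/429 = (35/429)*0 = 0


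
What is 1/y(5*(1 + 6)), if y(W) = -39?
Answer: -1/39 ≈ -0.025641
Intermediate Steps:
1/y(5*(1 + 6)) = 1/(-39) = -1/39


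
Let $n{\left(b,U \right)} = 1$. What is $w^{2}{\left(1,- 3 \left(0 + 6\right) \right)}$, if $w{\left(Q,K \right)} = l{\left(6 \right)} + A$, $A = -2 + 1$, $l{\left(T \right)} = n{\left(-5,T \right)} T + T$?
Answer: $121$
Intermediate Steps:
$l{\left(T \right)} = 2 T$ ($l{\left(T \right)} = 1 T + T = T + T = 2 T$)
$A = -1$
$w{\left(Q,K \right)} = 11$ ($w{\left(Q,K \right)} = 2 \cdot 6 - 1 = 12 - 1 = 11$)
$w^{2}{\left(1,- 3 \left(0 + 6\right) \right)} = 11^{2} = 121$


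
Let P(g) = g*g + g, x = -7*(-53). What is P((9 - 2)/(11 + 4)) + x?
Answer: 83629/225 ≈ 371.68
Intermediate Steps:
x = 371
P(g) = g + g**2 (P(g) = g**2 + g = g + g**2)
P((9 - 2)/(11 + 4)) + x = ((9 - 2)/(11 + 4))*(1 + (9 - 2)/(11 + 4)) + 371 = (7/15)*(1 + 7/15) + 371 = (7*(1/15))*(1 + 7*(1/15)) + 371 = 7*(1 + 7/15)/15 + 371 = (7/15)*(22/15) + 371 = 154/225 + 371 = 83629/225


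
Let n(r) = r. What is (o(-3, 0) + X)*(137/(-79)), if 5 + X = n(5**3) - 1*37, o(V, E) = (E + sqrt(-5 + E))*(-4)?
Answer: -11371/79 + 548*I*sqrt(5)/79 ≈ -143.94 + 15.511*I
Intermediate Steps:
o(V, E) = -4*E - 4*sqrt(-5 + E)
X = 83 (X = -5 + (5**3 - 1*37) = -5 + (125 - 37) = -5 + 88 = 83)
(o(-3, 0) + X)*(137/(-79)) = ((-4*0 - 4*sqrt(-5 + 0)) + 83)*(137/(-79)) = ((0 - 4*I*sqrt(5)) + 83)*(137*(-1/79)) = ((0 - 4*I*sqrt(5)) + 83)*(-137/79) = (-4*I*sqrt(5) + 83)*(-137/79) = (83 - 4*I*sqrt(5))*(-137/79) = -11371/79 + 548*I*sqrt(5)/79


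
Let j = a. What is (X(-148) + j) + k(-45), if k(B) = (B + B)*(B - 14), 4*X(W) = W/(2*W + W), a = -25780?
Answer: -245639/12 ≈ -20470.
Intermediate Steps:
j = -25780
X(W) = 1/12 (X(W) = (W/(2*W + W))/4 = (W/((3*W)))/4 = (W*(1/(3*W)))/4 = (1/4)*(1/3) = 1/12)
k(B) = 2*B*(-14 + B) (k(B) = (2*B)*(-14 + B) = 2*B*(-14 + B))
(X(-148) + j) + k(-45) = (1/12 - 25780) + 2*(-45)*(-14 - 45) = -309359/12 + 2*(-45)*(-59) = -309359/12 + 5310 = -245639/12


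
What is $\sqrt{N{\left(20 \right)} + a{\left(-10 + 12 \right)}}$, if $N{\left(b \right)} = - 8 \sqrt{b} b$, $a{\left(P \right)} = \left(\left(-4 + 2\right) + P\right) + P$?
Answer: $\sqrt{2 - 320 \sqrt{5}} \approx 26.712 i$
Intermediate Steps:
$a{\left(P \right)} = -2 + 2 P$ ($a{\left(P \right)} = \left(-2 + P\right) + P = -2 + 2 P$)
$N{\left(b \right)} = - 8 b^{\frac{3}{2}}$
$\sqrt{N{\left(20 \right)} + a{\left(-10 + 12 \right)}} = \sqrt{- 8 \cdot 20^{\frac{3}{2}} - \left(2 - 2 \left(-10 + 12\right)\right)} = \sqrt{- 8 \cdot 40 \sqrt{5} + \left(-2 + 2 \cdot 2\right)} = \sqrt{- 320 \sqrt{5} + \left(-2 + 4\right)} = \sqrt{- 320 \sqrt{5} + 2} = \sqrt{2 - 320 \sqrt{5}}$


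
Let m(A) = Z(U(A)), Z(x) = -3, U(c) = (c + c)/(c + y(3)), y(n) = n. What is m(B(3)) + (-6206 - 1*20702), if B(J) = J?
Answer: -26911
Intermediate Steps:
U(c) = 2*c/(3 + c) (U(c) = (c + c)/(c + 3) = (2*c)/(3 + c) = 2*c/(3 + c))
m(A) = -3
m(B(3)) + (-6206 - 1*20702) = -3 + (-6206 - 1*20702) = -3 + (-6206 - 20702) = -3 - 26908 = -26911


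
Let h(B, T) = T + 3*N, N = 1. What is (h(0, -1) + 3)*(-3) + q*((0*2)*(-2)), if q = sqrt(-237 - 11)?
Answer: -15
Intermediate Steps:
q = 2*I*sqrt(62) (q = sqrt(-248) = 2*I*sqrt(62) ≈ 15.748*I)
h(B, T) = 3 + T (h(B, T) = T + 3*1 = T + 3 = 3 + T)
(h(0, -1) + 3)*(-3) + q*((0*2)*(-2)) = ((3 - 1) + 3)*(-3) + (2*I*sqrt(62))*((0*2)*(-2)) = (2 + 3)*(-3) + (2*I*sqrt(62))*(0*(-2)) = 5*(-3) + (2*I*sqrt(62))*0 = -15 + 0 = -15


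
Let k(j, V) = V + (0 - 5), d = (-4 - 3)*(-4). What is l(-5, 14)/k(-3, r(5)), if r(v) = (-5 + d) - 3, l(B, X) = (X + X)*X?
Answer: 392/15 ≈ 26.133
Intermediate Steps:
d = 28 (d = -7*(-4) = 28)
l(B, X) = 2*X**2 (l(B, X) = (2*X)*X = 2*X**2)
r(v) = 20 (r(v) = (-5 + 28) - 3 = 23 - 3 = 20)
k(j, V) = -5 + V (k(j, V) = V - 5 = -5 + V)
l(-5, 14)/k(-3, r(5)) = (2*14**2)/(-5 + 20) = (2*196)/15 = 392*(1/15) = 392/15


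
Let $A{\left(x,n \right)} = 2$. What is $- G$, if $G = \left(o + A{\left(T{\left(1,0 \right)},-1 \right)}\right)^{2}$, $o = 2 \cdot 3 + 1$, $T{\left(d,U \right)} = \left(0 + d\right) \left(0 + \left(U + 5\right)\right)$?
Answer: $-81$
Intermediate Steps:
$T{\left(d,U \right)} = d \left(5 + U\right)$ ($T{\left(d,U \right)} = d \left(0 + \left(5 + U\right)\right) = d \left(5 + U\right)$)
$o = 7$ ($o = 6 + 1 = 7$)
$G = 81$ ($G = \left(7 + 2\right)^{2} = 9^{2} = 81$)
$- G = \left(-1\right) 81 = -81$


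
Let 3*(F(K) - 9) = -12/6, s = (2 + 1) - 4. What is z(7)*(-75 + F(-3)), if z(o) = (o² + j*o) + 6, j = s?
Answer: -3200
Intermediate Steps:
s = -1 (s = 3 - 4 = -1)
j = -1
F(K) = 25/3 (F(K) = 9 + (-12/6)/3 = 9 + (-12*⅙)/3 = 9 + (⅓)*(-2) = 9 - ⅔ = 25/3)
z(o) = 6 + o² - o (z(o) = (o² - o) + 6 = 6 + o² - o)
z(7)*(-75 + F(-3)) = (6 + 7² - 1*7)*(-75 + 25/3) = (6 + 49 - 7)*(-200/3) = 48*(-200/3) = -3200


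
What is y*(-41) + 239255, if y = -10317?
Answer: 662252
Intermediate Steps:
y*(-41) + 239255 = -10317*(-41) + 239255 = 422997 + 239255 = 662252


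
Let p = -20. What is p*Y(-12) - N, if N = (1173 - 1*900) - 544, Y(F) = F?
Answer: 511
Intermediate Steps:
N = -271 (N = (1173 - 900) - 544 = 273 - 544 = -271)
p*Y(-12) - N = -20*(-12) - 1*(-271) = 240 + 271 = 511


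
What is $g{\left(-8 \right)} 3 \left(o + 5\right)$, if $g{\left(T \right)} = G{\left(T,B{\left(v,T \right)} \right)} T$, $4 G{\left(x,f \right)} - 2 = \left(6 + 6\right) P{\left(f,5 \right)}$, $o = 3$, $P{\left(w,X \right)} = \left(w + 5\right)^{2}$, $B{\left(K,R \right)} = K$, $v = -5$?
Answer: $-96$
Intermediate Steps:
$P{\left(w,X \right)} = \left(5 + w\right)^{2}$
$G{\left(x,f \right)} = \frac{1}{2} + 3 \left(5 + f\right)^{2}$ ($G{\left(x,f \right)} = \frac{1}{2} + \frac{\left(6 + 6\right) \left(5 + f\right)^{2}}{4} = \frac{1}{2} + \frac{12 \left(5 + f\right)^{2}}{4} = \frac{1}{2} + 3 \left(5 + f\right)^{2}$)
$g{\left(T \right)} = \frac{T}{2}$ ($g{\left(T \right)} = \left(\frac{1}{2} + 3 \left(5 - 5\right)^{2}\right) T = \left(\frac{1}{2} + 3 \cdot 0^{2}\right) T = \left(\frac{1}{2} + 3 \cdot 0\right) T = \left(\frac{1}{2} + 0\right) T = \frac{T}{2}$)
$g{\left(-8 \right)} 3 \left(o + 5\right) = \frac{1}{2} \left(-8\right) 3 \left(3 + 5\right) = - 4 \cdot 3 \cdot 8 = \left(-4\right) 24 = -96$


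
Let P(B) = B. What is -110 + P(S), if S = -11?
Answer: -121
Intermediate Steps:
-110 + P(S) = -110 - 11 = -121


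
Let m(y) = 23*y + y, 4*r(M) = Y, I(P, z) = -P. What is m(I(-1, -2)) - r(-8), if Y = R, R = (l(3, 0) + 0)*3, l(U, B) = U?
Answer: 87/4 ≈ 21.750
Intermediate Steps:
R = 9 (R = (3 + 0)*3 = 3*3 = 9)
Y = 9
r(M) = 9/4 (r(M) = (¼)*9 = 9/4)
m(y) = 24*y
m(I(-1, -2)) - r(-8) = 24*(-1*(-1)) - 1*9/4 = 24*1 - 9/4 = 24 - 9/4 = 87/4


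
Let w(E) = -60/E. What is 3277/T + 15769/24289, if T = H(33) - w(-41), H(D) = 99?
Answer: 3326457404/97131711 ≈ 34.247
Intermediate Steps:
T = 3999/41 (T = 99 - (-60)/(-41) = 99 - (-60)*(-1)/41 = 99 - 1*60/41 = 99 - 60/41 = 3999/41 ≈ 97.537)
3277/T + 15769/24289 = 3277/(3999/41) + 15769/24289 = 3277*(41/3999) + 15769*(1/24289) = 134357/3999 + 15769/24289 = 3326457404/97131711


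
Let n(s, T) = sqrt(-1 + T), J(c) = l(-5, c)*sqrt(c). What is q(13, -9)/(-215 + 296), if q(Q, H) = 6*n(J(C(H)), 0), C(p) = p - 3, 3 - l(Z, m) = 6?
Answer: 2*I/27 ≈ 0.074074*I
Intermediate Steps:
l(Z, m) = -3 (l(Z, m) = 3 - 1*6 = 3 - 6 = -3)
C(p) = -3 + p
J(c) = -3*sqrt(c)
q(Q, H) = 6*I (q(Q, H) = 6*sqrt(-1 + 0) = 6*sqrt(-1) = 6*I)
q(13, -9)/(-215 + 296) = (6*I)/(-215 + 296) = (6*I)/81 = 2*I/27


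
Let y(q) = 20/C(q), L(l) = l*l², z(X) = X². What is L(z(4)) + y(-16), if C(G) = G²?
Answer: 262149/64 ≈ 4096.1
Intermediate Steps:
L(l) = l³
y(q) = 20/q² (y(q) = 20/(q²) = 20/q²)
L(z(4)) + y(-16) = (4²)³ + 20/(-16)² = 16³ + 20*(1/256) = 4096 + 5/64 = 262149/64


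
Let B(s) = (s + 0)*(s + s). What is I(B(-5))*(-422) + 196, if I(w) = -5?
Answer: 2306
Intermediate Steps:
B(s) = 2*s**2 (B(s) = s*(2*s) = 2*s**2)
I(B(-5))*(-422) + 196 = -5*(-422) + 196 = 2110 + 196 = 2306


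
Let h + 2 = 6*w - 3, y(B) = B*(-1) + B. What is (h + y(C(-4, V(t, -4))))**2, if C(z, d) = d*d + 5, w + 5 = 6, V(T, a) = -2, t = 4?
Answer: 1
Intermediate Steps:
w = 1 (w = -5 + 6 = 1)
C(z, d) = 5 + d**2 (C(z, d) = d**2 + 5 = 5 + d**2)
y(B) = 0 (y(B) = -B + B = 0)
h = 1 (h = -2 + (6*1 - 3) = -2 + (6 - 3) = -2 + 3 = 1)
(h + y(C(-4, V(t, -4))))**2 = (1 + 0)**2 = 1**2 = 1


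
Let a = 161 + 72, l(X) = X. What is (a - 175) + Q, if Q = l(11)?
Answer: 69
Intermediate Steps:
a = 233
Q = 11
(a - 175) + Q = (233 - 175) + 11 = 58 + 11 = 69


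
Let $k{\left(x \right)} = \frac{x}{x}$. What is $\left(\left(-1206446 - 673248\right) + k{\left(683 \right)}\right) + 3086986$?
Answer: $1207293$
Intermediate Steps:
$k{\left(x \right)} = 1$
$\left(\left(-1206446 - 673248\right) + k{\left(683 \right)}\right) + 3086986 = \left(\left(-1206446 - 673248\right) + 1\right) + 3086986 = \left(-1879694 + 1\right) + 3086986 = -1879693 + 3086986 = 1207293$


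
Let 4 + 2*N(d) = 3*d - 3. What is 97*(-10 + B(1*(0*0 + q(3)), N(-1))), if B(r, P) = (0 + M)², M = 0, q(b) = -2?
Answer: -970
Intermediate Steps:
N(d) = -7/2 + 3*d/2 (N(d) = -2 + (3*d - 3)/2 = -2 + (-3 + 3*d)/2 = -2 + (-3/2 + 3*d/2) = -7/2 + 3*d/2)
B(r, P) = 0 (B(r, P) = (0 + 0)² = 0² = 0)
97*(-10 + B(1*(0*0 + q(3)), N(-1))) = 97*(-10 + 0) = 97*(-10) = -970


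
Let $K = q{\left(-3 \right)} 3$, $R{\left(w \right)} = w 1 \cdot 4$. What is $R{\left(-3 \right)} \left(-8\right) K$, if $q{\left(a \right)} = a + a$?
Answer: $-1728$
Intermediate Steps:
$q{\left(a \right)} = 2 a$
$R{\left(w \right)} = 4 w$ ($R{\left(w \right)} = w 4 = 4 w$)
$K = -18$ ($K = 2 \left(-3\right) 3 = \left(-6\right) 3 = -18$)
$R{\left(-3 \right)} \left(-8\right) K = 4 \left(-3\right) \left(-8\right) \left(-18\right) = \left(-12\right) \left(-8\right) \left(-18\right) = 96 \left(-18\right) = -1728$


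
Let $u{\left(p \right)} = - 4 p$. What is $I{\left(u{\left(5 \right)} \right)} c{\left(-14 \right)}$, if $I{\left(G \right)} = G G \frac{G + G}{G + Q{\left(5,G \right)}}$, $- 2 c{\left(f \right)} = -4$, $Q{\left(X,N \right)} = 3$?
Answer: $\frac{32000}{17} \approx 1882.4$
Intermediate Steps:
$c{\left(f \right)} = 2$ ($c{\left(f \right)} = \left(- \frac{1}{2}\right) \left(-4\right) = 2$)
$I{\left(G \right)} = \frac{2 G^{3}}{3 + G}$ ($I{\left(G \right)} = G G \frac{G + G}{G + 3} = G^{2} \frac{2 G}{3 + G} = \frac{2 G^{3}}{3 + G}$)
$I{\left(u{\left(5 \right)} \right)} c{\left(-14 \right)} = \frac{2 \left(\left(-4\right) 5\right)^{3}}{3 - 20} \cdot 2 = \frac{2 \left(-20\right)^{3}}{3 - 20} \cdot 2 = 2 \left(-8000\right) \frac{1}{-17} \cdot 2 = 2 \left(-8000\right) \left(- \frac{1}{17}\right) 2 = \frac{16000}{17} \cdot 2 = \frac{32000}{17}$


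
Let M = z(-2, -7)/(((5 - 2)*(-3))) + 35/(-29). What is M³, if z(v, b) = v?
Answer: -16974593/17779581 ≈ -0.95472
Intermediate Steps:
M = -257/261 (M = -2*(-1/(3*(5 - 2))) + 35/(-29) = -2/(3*(-3)) + 35*(-1/29) = -2/(-9) - 35/29 = -2*(-⅑) - 35/29 = 2/9 - 35/29 = -257/261 ≈ -0.98467)
M³ = (-257/261)³ = -16974593/17779581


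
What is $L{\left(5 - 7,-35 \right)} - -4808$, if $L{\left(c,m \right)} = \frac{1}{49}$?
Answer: $\frac{235593}{49} \approx 4808.0$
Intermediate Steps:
$L{\left(c,m \right)} = \frac{1}{49}$
$L{\left(5 - 7,-35 \right)} - -4808 = \frac{1}{49} - -4808 = \frac{1}{49} + 4808 = \frac{235593}{49}$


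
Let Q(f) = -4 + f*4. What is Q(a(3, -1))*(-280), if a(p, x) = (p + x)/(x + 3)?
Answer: 0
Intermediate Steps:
a(p, x) = (p + x)/(3 + x)
Q(f) = -4 + 4*f
Q(a(3, -1))*(-280) = (-4 + 4*((3 - 1)/(3 - 1)))*(-280) = (-4 + 4*(2/2))*(-280) = (-4 + 4*((½)*2))*(-280) = (-4 + 4*1)*(-280) = (-4 + 4)*(-280) = 0*(-280) = 0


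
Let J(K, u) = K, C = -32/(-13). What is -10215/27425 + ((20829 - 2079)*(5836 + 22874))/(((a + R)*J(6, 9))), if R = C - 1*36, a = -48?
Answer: -639739763433/581410 ≈ -1.1003e+6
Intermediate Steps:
C = 32/13 (C = -32*(-1/13) = 32/13 ≈ 2.4615)
R = -436/13 (R = 32/13 - 1*36 = 32/13 - 36 = -436/13 ≈ -33.538)
-10215/27425 + ((20829 - 2079)*(5836 + 22874))/(((a + R)*J(6, 9))) = -10215/27425 + ((20829 - 2079)*(5836 + 22874))/(((-48 - 436/13)*6)) = -10215*1/27425 + (18750*28710)/((-1060/13*6)) = -2043/5485 + 538312500/(-6360/13) = -2043/5485 + 538312500*(-13/6360) = -2043/5485 - 116634375/106 = -639739763433/581410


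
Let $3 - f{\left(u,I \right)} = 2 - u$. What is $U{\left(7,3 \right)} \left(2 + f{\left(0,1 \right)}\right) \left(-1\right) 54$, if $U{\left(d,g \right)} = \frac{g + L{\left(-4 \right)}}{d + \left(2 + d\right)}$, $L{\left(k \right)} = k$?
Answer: $\frac{81}{8} \approx 10.125$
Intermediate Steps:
$U{\left(d,g \right)} = \frac{-4 + g}{2 + 2 d}$ ($U{\left(d,g \right)} = \frac{g - 4}{d + \left(2 + d\right)} = \frac{-4 + g}{2 + 2 d}$)
$f{\left(u,I \right)} = 1 + u$ ($f{\left(u,I \right)} = 3 - \left(2 - u\right) = 3 + \left(-2 + u\right) = 1 + u$)
$U{\left(7,3 \right)} \left(2 + f{\left(0,1 \right)}\right) \left(-1\right) 54 = \frac{-4 + 3}{2 \left(1 + 7\right)} \left(2 + \left(1 + 0\right)\right) \left(-1\right) 54 = \frac{1}{2} \cdot \frac{1}{8} \left(-1\right) \left(2 + 1\right) \left(-1\right) 54 = \frac{1}{2} \cdot \frac{1}{8} \left(-1\right) 3 \left(-1\right) 54 = \left(- \frac{1}{16}\right) \left(-3\right) 54 = \frac{3}{16} \cdot 54 = \frac{81}{8}$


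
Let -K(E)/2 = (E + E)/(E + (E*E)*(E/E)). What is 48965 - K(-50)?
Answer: 2399281/49 ≈ 48965.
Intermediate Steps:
K(E) = -4*E/(E + E²) (K(E) = -2*(E + E)/(E + (E*E)*(E/E)) = -2*2*E/(E + E²*1) = -2*2*E/(E + E²) = -4*E/(E + E²))
48965 - K(-50) = 48965 - (-4)/(1 - 50) = 48965 - (-4)/(-49) = 48965 - (-4)*(-1)/49 = 48965 - 1*4/49 = 48965 - 4/49 = 2399281/49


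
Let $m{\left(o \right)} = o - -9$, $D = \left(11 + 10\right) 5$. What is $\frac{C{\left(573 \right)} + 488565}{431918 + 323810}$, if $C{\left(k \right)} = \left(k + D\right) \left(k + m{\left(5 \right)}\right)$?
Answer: $\frac{886551}{755728} \approx 1.1731$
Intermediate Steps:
$D = 105$ ($D = 21 \cdot 5 = 105$)
$m{\left(o \right)} = 9 + o$ ($m{\left(o \right)} = o + 9 = 9 + o$)
$C{\left(k \right)} = \left(14 + k\right) \left(105 + k\right)$ ($C{\left(k \right)} = \left(k + 105\right) \left(k + \left(9 + 5\right)\right) = \left(105 + k\right) \left(k + 14\right) = \left(105 + k\right) \left(14 + k\right) = \left(14 + k\right) \left(105 + k\right)$)
$\frac{C{\left(573 \right)} + 488565}{431918 + 323810} = \frac{\left(1470 + 573^{2} + 119 \cdot 573\right) + 488565}{431918 + 323810} = \frac{\left(1470 + 328329 + 68187\right) + 488565}{755728} = \left(397986 + 488565\right) \frac{1}{755728} = 886551 \cdot \frac{1}{755728} = \frac{886551}{755728}$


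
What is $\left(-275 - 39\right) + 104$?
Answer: $-210$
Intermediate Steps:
$\left(-275 - 39\right) + 104 = -314 + 104 = -210$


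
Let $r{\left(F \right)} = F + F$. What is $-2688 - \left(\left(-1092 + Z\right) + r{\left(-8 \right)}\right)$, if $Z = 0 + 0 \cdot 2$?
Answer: $-1580$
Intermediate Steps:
$r{\left(F \right)} = 2 F$
$Z = 0$ ($Z = 0 + 0 = 0$)
$-2688 - \left(\left(-1092 + Z\right) + r{\left(-8 \right)}\right) = -2688 - \left(\left(-1092 + 0\right) + 2 \left(-8\right)\right) = -2688 - \left(-1092 - 16\right) = -2688 - -1108 = -2688 + 1108 = -1580$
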